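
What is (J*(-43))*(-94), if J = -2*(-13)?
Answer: 105092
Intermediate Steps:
J = 26
(J*(-43))*(-94) = (26*(-43))*(-94) = -1118*(-94) = 105092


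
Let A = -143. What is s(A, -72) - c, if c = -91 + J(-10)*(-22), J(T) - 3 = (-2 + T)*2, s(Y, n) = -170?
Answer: -541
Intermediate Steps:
J(T) = -1 + 2*T (J(T) = 3 + (-2 + T)*2 = 3 + (-4 + 2*T) = -1 + 2*T)
c = 371 (c = -91 + (-1 + 2*(-10))*(-22) = -91 + (-1 - 20)*(-22) = -91 - 21*(-22) = -91 + 462 = 371)
s(A, -72) - c = -170 - 1*371 = -170 - 371 = -541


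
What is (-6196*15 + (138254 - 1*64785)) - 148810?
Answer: -168281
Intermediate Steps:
(-6196*15 + (138254 - 1*64785)) - 148810 = (-92940 + (138254 - 64785)) - 148810 = (-92940 + 73469) - 148810 = -19471 - 148810 = -168281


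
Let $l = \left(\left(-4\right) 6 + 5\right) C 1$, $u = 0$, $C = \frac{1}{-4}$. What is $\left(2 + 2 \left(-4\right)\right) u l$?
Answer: $0$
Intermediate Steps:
$C = - \frac{1}{4} \approx -0.25$
$l = \frac{19}{4}$ ($l = \left(\left(-4\right) 6 + 5\right) \left(- \frac{1}{4}\right) 1 = \left(-24 + 5\right) \left(- \frac{1}{4}\right) 1 = \left(-19\right) \left(- \frac{1}{4}\right) 1 = \frac{19}{4} \cdot 1 = \frac{19}{4} \approx 4.75$)
$\left(2 + 2 \left(-4\right)\right) u l = \left(2 + 2 \left(-4\right)\right) 0 \cdot \frac{19}{4} = \left(2 - 8\right) 0 \cdot \frac{19}{4} = \left(-6\right) 0 \cdot \frac{19}{4} = 0 \cdot \frac{19}{4} = 0$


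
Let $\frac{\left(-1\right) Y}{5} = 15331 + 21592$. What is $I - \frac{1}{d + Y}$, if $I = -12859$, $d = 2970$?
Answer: $- \frac{2335773054}{181645} \approx -12859.0$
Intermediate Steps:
$Y = -184615$ ($Y = - 5 \left(15331 + 21592\right) = \left(-5\right) 36923 = -184615$)
$I - \frac{1}{d + Y} = -12859 - \frac{1}{2970 - 184615} = -12859 - \frac{1}{-181645} = -12859 - - \frac{1}{181645} = -12859 + \frac{1}{181645} = - \frac{2335773054}{181645}$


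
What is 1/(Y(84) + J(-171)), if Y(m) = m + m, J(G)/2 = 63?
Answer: 1/294 ≈ 0.0034014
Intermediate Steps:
J(G) = 126 (J(G) = 2*63 = 126)
Y(m) = 2*m
1/(Y(84) + J(-171)) = 1/(2*84 + 126) = 1/(168 + 126) = 1/294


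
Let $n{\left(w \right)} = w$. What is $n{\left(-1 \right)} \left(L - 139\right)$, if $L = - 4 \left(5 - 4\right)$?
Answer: $143$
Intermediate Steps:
$L = -4$ ($L = \left(-4\right) 1 = -4$)
$n{\left(-1 \right)} \left(L - 139\right) = - (-4 - 139) = \left(-1\right) \left(-143\right) = 143$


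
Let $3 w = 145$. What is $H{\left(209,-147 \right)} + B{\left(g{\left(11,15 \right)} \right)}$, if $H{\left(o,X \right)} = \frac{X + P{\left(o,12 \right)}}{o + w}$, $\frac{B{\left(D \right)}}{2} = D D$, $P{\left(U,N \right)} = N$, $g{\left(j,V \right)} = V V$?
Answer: $\frac{78164595}{772} \approx 1.0125 \cdot 10^{5}$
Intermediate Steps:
$g{\left(j,V \right)} = V^{2}$
$B{\left(D \right)} = 2 D^{2}$ ($B{\left(D \right)} = 2 D D = 2 D^{2}$)
$w = \frac{145}{3}$ ($w = \frac{1}{3} \cdot 145 = \frac{145}{3} \approx 48.333$)
$H{\left(o,X \right)} = \frac{12 + X}{\frac{145}{3} + o}$ ($H{\left(o,X \right)} = \frac{X + 12}{o + \frac{145}{3}} = \frac{12 + X}{\frac{145}{3} + o}$)
$H{\left(209,-147 \right)} + B{\left(g{\left(11,15 \right)} \right)} = \frac{3 \left(12 - 147\right)}{145 + 3 \cdot 209} + 2 \left(15^{2}\right)^{2} = 3 \frac{1}{145 + 627} \left(-135\right) + 2 \cdot 225^{2} = 3 \cdot \frac{1}{772} \left(-135\right) + 2 \cdot 50625 = 3 \cdot \frac{1}{772} \left(-135\right) + 101250 = - \frac{405}{772} + 101250 = \frac{78164595}{772}$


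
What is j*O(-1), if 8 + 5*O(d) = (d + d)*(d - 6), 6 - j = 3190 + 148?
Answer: -19992/5 ≈ -3998.4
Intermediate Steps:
j = -3332 (j = 6 - (3190 + 148) = 6 - 1*3338 = 6 - 3338 = -3332)
O(d) = -8/5 + 2*d*(-6 + d)/5 (O(d) = -8/5 + ((d + d)*(d - 6))/5 = -8/5 + ((2*d)*(-6 + d))/5 = -8/5 + (2*d*(-6 + d))/5 = -8/5 + 2*d*(-6 + d)/5)
j*O(-1) = -3332*(-8/5 - 12/5*(-1) + (⅖)*(-1)²) = -3332*(-8/5 + 12/5 + (⅖)*1) = -3332*(-8/5 + 12/5 + ⅖) = -3332*6/5 = -19992/5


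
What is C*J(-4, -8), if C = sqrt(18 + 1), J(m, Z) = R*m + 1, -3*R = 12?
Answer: 17*sqrt(19) ≈ 74.101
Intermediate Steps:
R = -4 (R = -1/3*12 = -4)
J(m, Z) = 1 - 4*m (J(m, Z) = -4*m + 1 = 1 - 4*m)
C = sqrt(19) ≈ 4.3589
C*J(-4, -8) = sqrt(19)*(1 - 4*(-4)) = sqrt(19)*(1 + 16) = sqrt(19)*17 = 17*sqrt(19)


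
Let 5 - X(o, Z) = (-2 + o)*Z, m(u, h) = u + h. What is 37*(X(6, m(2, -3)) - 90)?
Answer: -2997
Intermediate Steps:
m(u, h) = h + u
X(o, Z) = 5 - Z*(-2 + o) (X(o, Z) = 5 - (-2 + o)*Z = 5 - Z*(-2 + o))
37*(X(6, m(2, -3)) - 90) = 37*((5 + 2*(-3 + 2) - 1*(-3 + 2)*6) - 90) = 37*((5 + 2*(-1) - 1*(-1)*6) - 90) = 37*((5 - 2 + 6) - 90) = 37*(9 - 90) = 37*(-81) = -2997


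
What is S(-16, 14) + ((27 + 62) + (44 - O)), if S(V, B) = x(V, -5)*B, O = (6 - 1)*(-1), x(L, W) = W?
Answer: 68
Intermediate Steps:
O = -5 (O = 5*(-1) = -5)
S(V, B) = -5*B
S(-16, 14) + ((27 + 62) + (44 - O)) = -5*14 + ((27 + 62) + (44 - 1*(-5))) = -70 + (89 + (44 + 5)) = -70 + (89 + 49) = -70 + 138 = 68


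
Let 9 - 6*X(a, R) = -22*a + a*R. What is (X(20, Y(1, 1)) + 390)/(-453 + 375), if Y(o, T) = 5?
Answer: -2689/468 ≈ -5.7457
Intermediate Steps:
X(a, R) = 3/2 + 11*a/3 - R*a/6 (X(a, R) = 3/2 - (-22*a + a*R)/6 = 3/2 - (-22*a + R*a)/6 = 3/2 + (11*a/3 - R*a/6) = 3/2 + 11*a/3 - R*a/6)
(X(20, Y(1, 1)) + 390)/(-453 + 375) = ((3/2 + (11/3)*20 - ⅙*5*20) + 390)/(-453 + 375) = ((3/2 + 220/3 - 50/3) + 390)/(-78) = (349/6 + 390)*(-1/78) = (2689/6)*(-1/78) = -2689/468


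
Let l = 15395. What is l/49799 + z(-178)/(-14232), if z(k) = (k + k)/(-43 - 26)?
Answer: 3775071179/12225754098 ≈ 0.30878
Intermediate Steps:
z(k) = -2*k/69 (z(k) = (2*k)/(-69) = (2*k)*(-1/69) = -2*k/69)
l/49799 + z(-178)/(-14232) = 15395/49799 - 2/69*(-178)/(-14232) = 15395*(1/49799) + (356/69)*(-1/14232) = 15395/49799 - 89/245502 = 3775071179/12225754098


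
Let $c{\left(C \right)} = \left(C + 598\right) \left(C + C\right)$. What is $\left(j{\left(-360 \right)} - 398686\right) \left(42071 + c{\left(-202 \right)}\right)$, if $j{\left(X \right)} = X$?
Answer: $47052710998$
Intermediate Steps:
$c{\left(C \right)} = 2 C \left(598 + C\right)$ ($c{\left(C \right)} = \left(598 + C\right) 2 C = 2 C \left(598 + C\right)$)
$\left(j{\left(-360 \right)} - 398686\right) \left(42071 + c{\left(-202 \right)}\right) = \left(-360 - 398686\right) \left(42071 + 2 \left(-202\right) \left(598 - 202\right)\right) = - 399046 \left(42071 + 2 \left(-202\right) 396\right) = - 399046 \left(42071 - 159984\right) = \left(-399046\right) \left(-117913\right) = 47052710998$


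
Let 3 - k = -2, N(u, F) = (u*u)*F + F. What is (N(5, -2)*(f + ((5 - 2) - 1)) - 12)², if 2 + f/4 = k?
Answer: 547600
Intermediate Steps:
N(u, F) = F + F*u² (N(u, F) = u²*F + F = F*u² + F = F + F*u²)
k = 5 (k = 3 - 1*(-2) = 3 + 2 = 5)
f = 12 (f = -8 + 4*5 = -8 + 20 = 12)
(N(5, -2)*(f + ((5 - 2) - 1)) - 12)² = ((-2*(1 + 5²))*(12 + ((5 - 2) - 1)) - 12)² = ((-2*(1 + 25))*(12 + (3 - 1)) - 12)² = ((-2*26)*(12 + 2) - 12)² = (-52*14 - 12)² = (-728 - 12)² = (-740)² = 547600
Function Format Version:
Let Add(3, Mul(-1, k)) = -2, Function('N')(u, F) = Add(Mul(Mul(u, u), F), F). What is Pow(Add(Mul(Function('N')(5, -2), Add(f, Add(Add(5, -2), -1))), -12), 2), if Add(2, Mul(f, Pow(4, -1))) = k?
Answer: 547600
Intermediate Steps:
Function('N')(u, F) = Add(F, Mul(F, Pow(u, 2))) (Function('N')(u, F) = Add(Mul(Pow(u, 2), F), F) = Add(Mul(F, Pow(u, 2)), F) = Add(F, Mul(F, Pow(u, 2))))
k = 5 (k = Add(3, Mul(-1, -2)) = Add(3, 2) = 5)
f = 12 (f = Add(-8, Mul(4, 5)) = Add(-8, 20) = 12)
Pow(Add(Mul(Function('N')(5, -2), Add(f, Add(Add(5, -2), -1))), -12), 2) = Pow(Add(Mul(Mul(-2, Add(1, Pow(5, 2))), Add(12, Add(Add(5, -2), -1))), -12), 2) = Pow(Add(Mul(Mul(-2, Add(1, 25)), Add(12, Add(3, -1))), -12), 2) = Pow(Add(Mul(Mul(-2, 26), Add(12, 2)), -12), 2) = Pow(Add(Mul(-52, 14), -12), 2) = Pow(Add(-728, -12), 2) = Pow(-740, 2) = 547600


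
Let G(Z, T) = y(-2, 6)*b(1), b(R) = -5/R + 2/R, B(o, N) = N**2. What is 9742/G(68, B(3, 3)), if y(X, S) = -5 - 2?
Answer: 9742/21 ≈ 463.90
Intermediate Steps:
b(R) = -3/R
y(X, S) = -7
G(Z, T) = 21 (G(Z, T) = -(-21)/1 = -(-21) = -7*(-3) = 21)
9742/G(68, B(3, 3)) = 9742/21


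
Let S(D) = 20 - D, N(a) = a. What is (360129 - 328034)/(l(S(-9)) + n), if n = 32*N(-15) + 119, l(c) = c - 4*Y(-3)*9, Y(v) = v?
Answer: -4585/32 ≈ -143.28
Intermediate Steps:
l(c) = 108 + c (l(c) = c - 4*(-3)*9 = c + 12*9 = c + 108 = 108 + c)
n = -361 (n = 32*(-15) + 119 = -480 + 119 = -361)
(360129 - 328034)/(l(S(-9)) + n) = (360129 - 328034)/((108 + (20 - 1*(-9))) - 361) = 32095/((108 + (20 + 9)) - 361) = 32095/((108 + 29) - 361) = 32095/(137 - 361) = 32095/(-224) = 32095*(-1/224) = -4585/32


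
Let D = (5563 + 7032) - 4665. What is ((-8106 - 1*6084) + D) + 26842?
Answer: 20582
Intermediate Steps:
D = 7930 (D = 12595 - 4665 = 7930)
((-8106 - 1*6084) + D) + 26842 = ((-8106 - 1*6084) + 7930) + 26842 = ((-8106 - 6084) + 7930) + 26842 = (-14190 + 7930) + 26842 = -6260 + 26842 = 20582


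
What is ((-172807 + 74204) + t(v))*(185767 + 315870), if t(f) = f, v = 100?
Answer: -49412749411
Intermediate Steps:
((-172807 + 74204) + t(v))*(185767 + 315870) = ((-172807 + 74204) + 100)*(185767 + 315870) = (-98603 + 100)*501637 = -98503*501637 = -49412749411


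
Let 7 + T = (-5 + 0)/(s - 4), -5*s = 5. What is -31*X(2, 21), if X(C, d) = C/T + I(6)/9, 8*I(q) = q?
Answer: 31/4 ≈ 7.7500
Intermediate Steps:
s = -1 (s = -1/5*5 = -1)
I(q) = q/8
T = -6 (T = -7 + (-5 + 0)/(-1 - 4) = -7 - 5/(-5) = -7 - 5*(-1/5) = -7 + 1 = -6)
X(C, d) = 1/12 - C/6 (X(C, d) = C/(-6) + ((1/8)*6)/9 = C*(-1/6) + (3/4)*(1/9) = -C/6 + 1/12 = 1/12 - C/6)
-31*X(2, 21) = -31*(1/12 - 1/6*2) = -31*(1/12 - 1/3) = -31*(-1/4) = 31/4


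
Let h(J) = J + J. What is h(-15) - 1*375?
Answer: -405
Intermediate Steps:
h(J) = 2*J
h(-15) - 1*375 = 2*(-15) - 1*375 = -30 - 375 = -405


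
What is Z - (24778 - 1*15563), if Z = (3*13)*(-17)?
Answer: -9878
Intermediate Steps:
Z = -663 (Z = 39*(-17) = -663)
Z - (24778 - 1*15563) = -663 - (24778 - 1*15563) = -663 - (24778 - 15563) = -663 - 1*9215 = -663 - 9215 = -9878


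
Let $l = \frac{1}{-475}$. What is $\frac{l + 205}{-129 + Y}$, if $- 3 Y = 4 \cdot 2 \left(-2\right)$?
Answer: $- \frac{292122}{176225} \approx -1.6577$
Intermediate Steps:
$l = - \frac{1}{475} \approx -0.0021053$
$Y = \frac{16}{3}$ ($Y = - \frac{4 \cdot 2 \left(-2\right)}{3} = - \frac{8 \left(-2\right)}{3} = \left(- \frac{1}{3}\right) \left(-16\right) = \frac{16}{3} \approx 5.3333$)
$\frac{l + 205}{-129 + Y} = \frac{- \frac{1}{475} + 205}{-129 + \frac{16}{3}} = \frac{97374}{475 \left(- \frac{371}{3}\right)} = \frac{97374}{475} \left(- \frac{3}{371}\right) = - \frac{292122}{176225}$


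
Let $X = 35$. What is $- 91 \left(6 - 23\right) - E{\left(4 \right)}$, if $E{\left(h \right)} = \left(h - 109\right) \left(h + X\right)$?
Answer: $5642$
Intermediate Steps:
$E{\left(h \right)} = \left(-109 + h\right) \left(35 + h\right)$ ($E{\left(h \right)} = \left(h - 109\right) \left(h + 35\right) = \left(-109 + h\right) \left(35 + h\right)$)
$- 91 \left(6 - 23\right) - E{\left(4 \right)} = - 91 \left(6 - 23\right) - \left(-3815 + 4^{2} - 296\right) = \left(-91\right) \left(-17\right) - \left(-3815 + 16 - 296\right) = 1547 - -4095 = 1547 + 4095 = 5642$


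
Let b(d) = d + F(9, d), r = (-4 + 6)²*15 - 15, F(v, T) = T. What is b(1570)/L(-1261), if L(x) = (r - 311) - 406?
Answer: -785/168 ≈ -4.6726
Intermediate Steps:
r = 45 (r = 2²*15 - 15 = 4*15 - 15 = 60 - 15 = 45)
L(x) = -672 (L(x) = (45 - 311) - 406 = -266 - 406 = -672)
b(d) = 2*d (b(d) = d + d = 2*d)
b(1570)/L(-1261) = (2*1570)/(-672) = 3140*(-1/672) = -785/168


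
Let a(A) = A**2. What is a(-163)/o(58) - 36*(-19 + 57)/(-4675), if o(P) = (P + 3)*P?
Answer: 129050059/16540150 ≈ 7.8022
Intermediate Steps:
o(P) = P*(3 + P) (o(P) = (3 + P)*P = P*(3 + P))
a(-163)/o(58) - 36*(-19 + 57)/(-4675) = (-163)**2/((58*(3 + 58))) - 36*(-19 + 57)/(-4675) = 26569/((58*61)) - 36*38*(-1/4675) = 26569/3538 - 1368*(-1/4675) = 26569*(1/3538) + 1368/4675 = 26569/3538 + 1368/4675 = 129050059/16540150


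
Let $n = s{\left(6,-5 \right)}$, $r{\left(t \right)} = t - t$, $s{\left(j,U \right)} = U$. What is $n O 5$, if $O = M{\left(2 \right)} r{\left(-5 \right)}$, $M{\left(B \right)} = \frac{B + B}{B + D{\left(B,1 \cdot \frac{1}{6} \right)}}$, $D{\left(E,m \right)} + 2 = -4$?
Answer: $0$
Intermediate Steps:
$r{\left(t \right)} = 0$
$n = -5$
$D{\left(E,m \right)} = -6$ ($D{\left(E,m \right)} = -2 - 4 = -6$)
$M{\left(B \right)} = \frac{2 B}{-6 + B}$ ($M{\left(B \right)} = \frac{B + B}{B - 6} = \frac{2 B}{-6 + B}$)
$O = 0$ ($O = 2 \cdot 2 \frac{1}{-6 + 2} \cdot 0 = 2 \cdot 2 \frac{1}{-4} \cdot 0 = 2 \cdot 2 \left(- \frac{1}{4}\right) 0 = \left(-1\right) 0 = 0$)
$n O 5 = \left(-5\right) 0 \cdot 5 = 0 \cdot 5 = 0$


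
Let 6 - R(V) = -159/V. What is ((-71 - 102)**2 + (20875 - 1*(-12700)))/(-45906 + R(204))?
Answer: -4318272/3121147 ≈ -1.3836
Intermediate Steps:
R(V) = 6 + 159/V (R(V) = 6 - (-159)/V = 6 + 159/V)
((-71 - 102)**2 + (20875 - 1*(-12700)))/(-45906 + R(204)) = ((-71 - 102)**2 + (20875 - 1*(-12700)))/(-45906 + (6 + 159/204)) = ((-173)**2 + (20875 + 12700))/(-45906 + (6 + 159*(1/204))) = (29929 + 33575)/(-45906 + (6 + 53/68)) = 63504/(-45906 + 461/68) = 63504/(-3121147/68) = 63504*(-68/3121147) = -4318272/3121147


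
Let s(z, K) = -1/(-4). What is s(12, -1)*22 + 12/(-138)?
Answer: 249/46 ≈ 5.4130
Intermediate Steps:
s(z, K) = ¼ (s(z, K) = -1*(-¼) = ¼)
s(12, -1)*22 + 12/(-138) = (¼)*22 + 12/(-138) = 11/2 + 12*(-1/138) = 11/2 - 2/23 = 249/46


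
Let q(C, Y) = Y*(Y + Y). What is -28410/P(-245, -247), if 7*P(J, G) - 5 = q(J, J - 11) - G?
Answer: -99435/65662 ≈ -1.5143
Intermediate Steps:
q(C, Y) = 2*Y² (q(C, Y) = Y*(2*Y) = 2*Y²)
P(J, G) = 5/7 - G/7 + 2*(-11 + J)²/7 (P(J, G) = 5/7 + (2*(J - 11)² - G)/7 = 5/7 + (2*(-11 + J)² - G)/7 = 5/7 + (-G + 2*(-11 + J)²)/7 = 5/7 + (-G/7 + 2*(-11 + J)²/7) = 5/7 - G/7 + 2*(-11 + J)²/7)
-28410/P(-245, -247) = -28410/(5/7 - ⅐*(-247) + 2*(-11 - 245)²/7) = -28410/(5/7 + 247/7 + (2/7)*(-256)²) = -28410/(5/7 + 247/7 + (2/7)*65536) = -28410/(5/7 + 247/7 + 131072/7) = -28410/131324/7 = -28410*7/131324 = -99435/65662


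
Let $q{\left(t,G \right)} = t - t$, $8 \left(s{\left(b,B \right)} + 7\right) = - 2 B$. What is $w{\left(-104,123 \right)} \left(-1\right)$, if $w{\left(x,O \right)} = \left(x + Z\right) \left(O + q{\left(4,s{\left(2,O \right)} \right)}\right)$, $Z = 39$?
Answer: $7995$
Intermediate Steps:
$s{\left(b,B \right)} = -7 - \frac{B}{4}$ ($s{\left(b,B \right)} = -7 + \frac{\left(-2\right) B}{8} = -7 - \frac{B}{4}$)
$q{\left(t,G \right)} = 0$
$w{\left(x,O \right)} = O \left(39 + x\right)$ ($w{\left(x,O \right)} = \left(x + 39\right) \left(O + 0\right) = \left(39 + x\right) O = O \left(39 + x\right)$)
$w{\left(-104,123 \right)} \left(-1\right) = 123 \left(39 - 104\right) \left(-1\right) = 123 \left(-65\right) \left(-1\right) = \left(-7995\right) \left(-1\right) = 7995$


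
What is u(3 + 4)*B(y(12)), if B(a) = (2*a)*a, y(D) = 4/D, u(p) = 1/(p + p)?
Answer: 1/63 ≈ 0.015873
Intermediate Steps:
u(p) = 1/(2*p)
B(a) = 2*a**2
u(3 + 4)*B(y(12)) = (1/(2*(3 + 4)))*(2*(4/12)**2) = ((1/2)/7)*(2*(4*(1/12))**2) = ((1/2)*(1/7))*(2*(1/3)**2) = (2*(1/9))/14 = (1/14)*(2/9) = 1/63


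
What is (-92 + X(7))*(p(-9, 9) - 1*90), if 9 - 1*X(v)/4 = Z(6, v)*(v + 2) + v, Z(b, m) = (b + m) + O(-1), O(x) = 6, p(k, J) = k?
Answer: 76032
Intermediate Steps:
Z(b, m) = 6 + b + m (Z(b, m) = (b + m) + 6 = 6 + b + m)
X(v) = 36 - 4*v - 4*(2 + v)*(12 + v) (X(v) = 36 - 4*((6 + 6 + v)*(v + 2) + v) = 36 - 4*((12 + v)*(2 + v) + v) = 36 - 4*((2 + v)*(12 + v) + v) = 36 - 4*(v + (2 + v)*(12 + v)) = 36 + (-4*v - 4*(2 + v)*(12 + v)) = 36 - 4*v - 4*(2 + v)*(12 + v))
(-92 + X(7))*(p(-9, 9) - 1*90) = (-92 + (-60 - 60*7 - 4*7²))*(-9 - 1*90) = (-92 + (-60 - 420 - 4*49))*(-9 - 90) = (-92 + (-60 - 420 - 196))*(-99) = (-92 - 676)*(-99) = -768*(-99) = 76032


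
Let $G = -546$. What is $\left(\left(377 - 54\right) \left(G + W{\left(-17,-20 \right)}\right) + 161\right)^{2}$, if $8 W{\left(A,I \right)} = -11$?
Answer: $\frac{1996933570641}{64} \approx 3.1202 \cdot 10^{10}$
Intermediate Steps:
$W{\left(A,I \right)} = - \frac{11}{8}$ ($W{\left(A,I \right)} = \frac{1}{8} \left(-11\right) = - \frac{11}{8}$)
$\left(\left(377 - 54\right) \left(G + W{\left(-17,-20 \right)}\right) + 161\right)^{2} = \left(\left(377 - 54\right) \left(-546 - \frac{11}{8}\right) + 161\right)^{2} = \left(323 \left(- \frac{4379}{8}\right) + 161\right)^{2} = \left(- \frac{1414417}{8} + 161\right)^{2} = \left(- \frac{1413129}{8}\right)^{2} = \frac{1996933570641}{64}$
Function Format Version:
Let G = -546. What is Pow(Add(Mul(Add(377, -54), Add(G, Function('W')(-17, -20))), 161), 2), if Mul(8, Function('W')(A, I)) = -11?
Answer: Rational(1996933570641, 64) ≈ 3.1202e+10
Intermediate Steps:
Function('W')(A, I) = Rational(-11, 8) (Function('W')(A, I) = Mul(Rational(1, 8), -11) = Rational(-11, 8))
Pow(Add(Mul(Add(377, -54), Add(G, Function('W')(-17, -20))), 161), 2) = Pow(Add(Mul(Add(377, -54), Add(-546, Rational(-11, 8))), 161), 2) = Pow(Add(Mul(323, Rational(-4379, 8)), 161), 2) = Pow(Add(Rational(-1414417, 8), 161), 2) = Pow(Rational(-1413129, 8), 2) = Rational(1996933570641, 64)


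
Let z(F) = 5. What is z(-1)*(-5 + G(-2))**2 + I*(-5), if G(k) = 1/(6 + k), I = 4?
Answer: 1485/16 ≈ 92.813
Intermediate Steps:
z(-1)*(-5 + G(-2))**2 + I*(-5) = 5*(-5 + 1/(6 - 2))**2 + 4*(-5) = 5*(-5 + 1/4)**2 - 20 = 5*(-19/4)**2 - 20 = 5*(361/16) - 20 = 1805/16 - 20 = 1485/16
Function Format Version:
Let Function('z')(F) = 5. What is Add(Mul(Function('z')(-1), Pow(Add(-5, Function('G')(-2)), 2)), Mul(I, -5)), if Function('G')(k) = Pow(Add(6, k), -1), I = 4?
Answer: Rational(1485, 16) ≈ 92.813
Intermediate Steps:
Add(Mul(Function('z')(-1), Pow(Add(-5, Function('G')(-2)), 2)), Mul(I, -5)) = Add(Mul(5, Pow(Add(-5, Pow(Add(6, -2), -1)), 2)), Mul(4, -5)) = Add(Mul(5, Pow(Add(-5, Pow(4, -1)), 2)), -20) = Add(Mul(5, Pow(Add(-5, Rational(1, 4)), 2)), -20) = Add(Mul(5, Pow(Rational(-19, 4), 2)), -20) = Add(Mul(5, Rational(361, 16)), -20) = Add(Rational(1805, 16), -20) = Rational(1485, 16)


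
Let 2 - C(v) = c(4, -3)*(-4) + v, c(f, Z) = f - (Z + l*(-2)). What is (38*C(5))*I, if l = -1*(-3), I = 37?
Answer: 68894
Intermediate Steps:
l = 3
c(f, Z) = 6 + f - Z (c(f, Z) = f - (Z + 3*(-2)) = f - (Z - 6) = f - (-6 + Z) = f + (6 - Z) = 6 + f - Z)
C(v) = 54 - v (C(v) = 2 - ((6 + 4 - 1*(-3))*(-4) + v) = 2 - ((6 + 4 + 3)*(-4) + v) = 2 - (13*(-4) + v) = 2 - (-52 + v) = 2 + (52 - v) = 54 - v)
(38*C(5))*I = (38*(54 - 1*5))*37 = (38*(54 - 5))*37 = (38*49)*37 = 1862*37 = 68894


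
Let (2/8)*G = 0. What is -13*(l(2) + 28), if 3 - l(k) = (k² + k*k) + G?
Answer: -299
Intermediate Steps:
G = 0 (G = 4*0 = 0)
l(k) = 3 - 2*k² (l(k) = 3 - ((k² + k*k) + 0) = 3 - ((k² + k²) + 0) = 3 - (2*k² + 0) = 3 - 2*k²)
-13*(l(2) + 28) = -13*((3 - 2*2²) + 28) = -13*((3 - 2*4) + 28) = -13*((3 - 8) + 28) = -13*(-5 + 28) = -13*23 = -299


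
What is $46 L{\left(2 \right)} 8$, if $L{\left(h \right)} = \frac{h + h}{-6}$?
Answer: $- \frac{736}{3} \approx -245.33$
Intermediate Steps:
$L{\left(h \right)} = - \frac{h}{3}$ ($L{\left(h \right)} = 2 h \left(- \frac{1}{6}\right) = - \frac{h}{3}$)
$46 L{\left(2 \right)} 8 = 46 \left(\left(- \frac{1}{3}\right) 2\right) 8 = 46 \left(- \frac{2}{3}\right) 8 = \left(- \frac{92}{3}\right) 8 = - \frac{736}{3}$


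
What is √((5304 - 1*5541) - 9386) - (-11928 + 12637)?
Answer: -709 + I*√9623 ≈ -709.0 + 98.097*I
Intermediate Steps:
√((5304 - 1*5541) - 9386) - (-11928 + 12637) = √((5304 - 5541) - 9386) - 1*709 = √(-237 - 9386) - 709 = √(-9623) - 709 = I*√9623 - 709 = -709 + I*√9623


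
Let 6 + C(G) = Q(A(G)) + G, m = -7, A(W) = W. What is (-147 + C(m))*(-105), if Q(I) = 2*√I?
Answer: 16800 - 210*I*√7 ≈ 16800.0 - 555.61*I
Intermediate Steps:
C(G) = -6 + G + 2*√G (C(G) = -6 + (2*√G + G) = -6 + (G + 2*√G) = -6 + G + 2*√G)
(-147 + C(m))*(-105) = (-147 + (-6 - 7 + 2*√(-7)))*(-105) = (-147 + (-6 - 7 + 2*(I*√7)))*(-105) = (-147 + (-6 - 7 + 2*I*√7))*(-105) = (-147 + (-13 + 2*I*√7))*(-105) = (-160 + 2*I*√7)*(-105) = 16800 - 210*I*√7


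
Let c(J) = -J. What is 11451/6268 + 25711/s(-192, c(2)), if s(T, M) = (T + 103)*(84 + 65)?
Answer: -9304837/83119948 ≈ -0.11194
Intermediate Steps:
s(T, M) = 15347 + 149*T (s(T, M) = (103 + T)*149 = 15347 + 149*T)
11451/6268 + 25711/s(-192, c(2)) = 11451/6268 + 25711/(15347 + 149*(-192)) = 11451*(1/6268) + 25711/(15347 - 28608) = 11451/6268 + 25711/(-13261) = 11451/6268 + 25711*(-1/13261) = 11451/6268 - 25711/13261 = -9304837/83119948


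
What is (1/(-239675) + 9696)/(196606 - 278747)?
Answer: -2323888799/19687144175 ≈ -0.11804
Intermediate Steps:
(1/(-239675) + 9696)/(196606 - 278747) = (-1/239675 + 9696)/(-82141) = (2323888799/239675)*(-1/82141) = -2323888799/19687144175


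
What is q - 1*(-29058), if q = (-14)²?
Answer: 29254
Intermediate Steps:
q = 196
q - 1*(-29058) = 196 - 1*(-29058) = 196 + 29058 = 29254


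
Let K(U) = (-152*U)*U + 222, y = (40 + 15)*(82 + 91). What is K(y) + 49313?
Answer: -13761304665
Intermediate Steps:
y = 9515 (y = 55*173 = 9515)
K(U) = 222 - 152*U² (K(U) = -152*U² + 222 = 222 - 152*U²)
K(y) + 49313 = (222 - 152*9515²) + 49313 = (222 - 152*90535225) + 49313 = (222 - 13761354200) + 49313 = -13761353978 + 49313 = -13761304665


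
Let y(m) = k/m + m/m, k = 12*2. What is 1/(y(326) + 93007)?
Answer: 163/15160316 ≈ 1.0752e-5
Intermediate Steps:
k = 24
y(m) = 1 + 24/m (y(m) = 24/m + m/m = 24/m + 1 = 1 + 24/m)
1/(y(326) + 93007) = 1/((24 + 326)/326 + 93007) = 1/((1/326)*350 + 93007) = 1/(175/163 + 93007) = 1/(15160316/163) = 163/15160316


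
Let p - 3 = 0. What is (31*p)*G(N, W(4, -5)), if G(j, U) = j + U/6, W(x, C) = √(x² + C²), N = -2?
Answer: -186 + 31*√41/2 ≈ -86.752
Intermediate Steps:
p = 3 (p = 3 + 0 = 3)
W(x, C) = √(C² + x²)
G(j, U) = j + U/6 (G(j, U) = j + U*(⅙) = j + U/6)
(31*p)*G(N, W(4, -5)) = (31*3)*(-2 + √((-5)² + 4²)/6) = 93*(-2 + √(25 + 16)/6) = 93*(-2 + √41/6) = -186 + 31*√41/2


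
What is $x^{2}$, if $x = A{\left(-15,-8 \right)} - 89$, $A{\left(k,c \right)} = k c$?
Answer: $961$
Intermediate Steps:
$A{\left(k,c \right)} = c k$
$x = 31$ ($x = \left(-8\right) \left(-15\right) - 89 = 120 - 89 = 31$)
$x^{2} = 31^{2} = 961$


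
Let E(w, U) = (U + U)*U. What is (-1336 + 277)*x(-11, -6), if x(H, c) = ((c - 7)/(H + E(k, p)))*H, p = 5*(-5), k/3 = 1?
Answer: -50479/413 ≈ -122.23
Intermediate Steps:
k = 3 (k = 3*1 = 3)
p = -25
E(w, U) = 2*U² (E(w, U) = (2*U)*U = 2*U²)
x(H, c) = H*(-7 + c)/(1250 + H) (x(H, c) = ((c - 7)/(H + 2*(-25)²))*H = ((-7 + c)/(H + 2*625))*H = ((-7 + c)/(H + 1250))*H = ((-7 + c)/(1250 + H))*H = H*(-7 + c)/(1250 + H))
(-1336 + 277)*x(-11, -6) = (-1336 + 277)*(-11*(-7 - 6)/(1250 - 11)) = -(-11649)*(-13)/1239 = -1059*143/1239 = -50479/413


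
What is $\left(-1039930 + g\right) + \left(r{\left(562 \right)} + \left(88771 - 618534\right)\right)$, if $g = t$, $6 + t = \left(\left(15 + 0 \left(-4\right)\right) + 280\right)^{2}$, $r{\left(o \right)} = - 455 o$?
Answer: $-1738384$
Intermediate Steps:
$t = 87019$ ($t = -6 + \left(\left(15 + 0 \left(-4\right)\right) + 280\right)^{2} = -6 + \left(\left(15 + 0\right) + 280\right)^{2} = -6 + \left(15 + 280\right)^{2} = -6 + 295^{2} = -6 + 87025 = 87019$)
$g = 87019$
$\left(-1039930 + g\right) + \left(r{\left(562 \right)} + \left(88771 - 618534\right)\right) = \left(-1039930 + 87019\right) + \left(\left(-455\right) 562 + \left(88771 - 618534\right)\right) = -952911 + \left(-255710 + \left(88771 - 618534\right)\right) = -952911 - 785473 = -1738384$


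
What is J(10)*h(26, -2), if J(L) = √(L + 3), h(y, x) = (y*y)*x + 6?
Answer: -1346*√13 ≈ -4853.1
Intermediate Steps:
h(y, x) = 6 + x*y² (h(y, x) = y²*x + 6 = x*y² + 6 = 6 + x*y²)
J(L) = √(3 + L)
J(10)*h(26, -2) = √(3 + 10)*(6 - 2*26²) = √13*(6 - 2*676) = √13*(6 - 1352) = √13*(-1346) = -1346*√13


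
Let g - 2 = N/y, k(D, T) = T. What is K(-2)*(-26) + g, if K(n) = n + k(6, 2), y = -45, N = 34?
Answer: 56/45 ≈ 1.2444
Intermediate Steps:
K(n) = 2 + n (K(n) = n + 2 = 2 + n)
g = 56/45 (g = 2 + 34/(-45) = 2 + 34*(-1/45) = 2 - 34/45 = 56/45 ≈ 1.2444)
K(-2)*(-26) + g = (2 - 2)*(-26) + 56/45 = 0*(-26) + 56/45 = 0 + 56/45 = 56/45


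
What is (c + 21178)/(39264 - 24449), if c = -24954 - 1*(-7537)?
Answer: 3761/14815 ≈ 0.25386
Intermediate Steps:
c = -17417 (c = -24954 + 7537 = -17417)
(c + 21178)/(39264 - 24449) = (-17417 + 21178)/(39264 - 24449) = 3761/14815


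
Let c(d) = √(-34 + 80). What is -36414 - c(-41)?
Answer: -36414 - √46 ≈ -36421.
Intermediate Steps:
c(d) = √46
-36414 - c(-41) = -36414 - √46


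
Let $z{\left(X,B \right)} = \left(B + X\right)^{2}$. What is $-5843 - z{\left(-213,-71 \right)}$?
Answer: $-86499$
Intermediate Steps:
$-5843 - z{\left(-213,-71 \right)} = -5843 - \left(-71 - 213\right)^{2} = -5843 - \left(-284\right)^{2} = -5843 - 80656 = -86499$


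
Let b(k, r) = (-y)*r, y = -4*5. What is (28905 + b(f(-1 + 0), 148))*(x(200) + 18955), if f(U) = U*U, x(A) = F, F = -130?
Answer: 599858625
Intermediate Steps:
x(A) = -130
f(U) = U²
y = -20
b(k, r) = 20*r (b(k, r) = (-1*(-20))*r = 20*r)
(28905 + b(f(-1 + 0), 148))*(x(200) + 18955) = (28905 + 20*148)*(-130 + 18955) = (28905 + 2960)*18825 = 31865*18825 = 599858625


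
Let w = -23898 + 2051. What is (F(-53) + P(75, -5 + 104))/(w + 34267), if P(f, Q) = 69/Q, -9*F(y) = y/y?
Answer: 29/614790 ≈ 4.7171e-5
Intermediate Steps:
w = -21847
F(y) = -⅑ (F(y) = -y/(9*y) = -⅑*1 = -⅑)
(F(-53) + P(75, -5 + 104))/(w + 34267) = (-⅑ + 69/(-5 + 104))/(-21847 + 34267) = (-⅑ + 69/99)/12420 = (-⅑ + 69*(1/99))*(1/12420) = (-⅑ + 23/33)*(1/12420) = (58/99)*(1/12420) = 29/614790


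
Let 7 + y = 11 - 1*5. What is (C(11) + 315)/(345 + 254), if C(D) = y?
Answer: 314/599 ≈ 0.52421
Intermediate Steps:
y = -1 (y = -7 + (11 - 1*5) = -7 + (11 - 5) = -7 + 6 = -1)
C(D) = -1
(C(11) + 315)/(345 + 254) = (-1 + 315)/(345 + 254) = 314/599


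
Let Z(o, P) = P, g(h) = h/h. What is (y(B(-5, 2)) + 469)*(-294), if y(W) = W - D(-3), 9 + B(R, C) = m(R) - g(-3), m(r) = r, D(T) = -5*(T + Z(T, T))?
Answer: -124656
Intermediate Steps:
g(h) = 1
D(T) = -10*T (D(T) = -5*(T + T) = -10*T)
B(R, C) = -10 + R (B(R, C) = -9 + (R - 1*1) = -9 + (R - 1) = -9 + (-1 + R) = -10 + R)
y(W) = -30 + W (y(W) = W - (-10)*(-3) = W - 1*30 = W - 30 = -30 + W)
(y(B(-5, 2)) + 469)*(-294) = ((-30 + (-10 - 5)) + 469)*(-294) = ((-30 - 15) + 469)*(-294) = (-45 + 469)*(-294) = 424*(-294) = -124656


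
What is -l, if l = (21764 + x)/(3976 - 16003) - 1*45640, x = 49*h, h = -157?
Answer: 548926351/12027 ≈ 45641.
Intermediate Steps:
x = -7693 (x = 49*(-157) = -7693)
l = -548926351/12027 (l = (21764 - 7693)/(3976 - 16003) - 1*45640 = 14071/(-12027) - 45640 = 14071*(-1/12027) - 45640 = -14071/12027 - 45640 = -548926351/12027 ≈ -45641.)
-l = -1*(-548926351/12027) = 548926351/12027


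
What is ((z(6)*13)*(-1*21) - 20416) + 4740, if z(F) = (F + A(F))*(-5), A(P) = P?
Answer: 704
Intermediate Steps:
z(F) = -10*F (z(F) = (F + F)*(-5) = (2*F)*(-5) = -10*F)
((z(6)*13)*(-1*21) - 20416) + 4740 = ((-10*6*13)*(-1*21) - 20416) + 4740 = (-60*13*(-21) - 20416) + 4740 = (-780*(-21) - 20416) + 4740 = (16380 - 20416) + 4740 = -4036 + 4740 = 704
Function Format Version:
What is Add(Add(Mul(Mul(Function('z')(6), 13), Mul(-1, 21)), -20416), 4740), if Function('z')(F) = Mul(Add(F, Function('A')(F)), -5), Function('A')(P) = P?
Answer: 704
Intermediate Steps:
Function('z')(F) = Mul(-10, F) (Function('z')(F) = Mul(Add(F, F), -5) = Mul(Mul(2, F), -5) = Mul(-10, F))
Add(Add(Mul(Mul(Function('z')(6), 13), Mul(-1, 21)), -20416), 4740) = Add(Add(Mul(Mul(Mul(-10, 6), 13), Mul(-1, 21)), -20416), 4740) = Add(Add(Mul(Mul(-60, 13), -21), -20416), 4740) = Add(Add(Mul(-780, -21), -20416), 4740) = Add(Add(16380, -20416), 4740) = Add(-4036, 4740) = 704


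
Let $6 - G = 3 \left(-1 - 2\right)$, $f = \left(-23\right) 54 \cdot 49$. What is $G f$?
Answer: $-912870$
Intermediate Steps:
$f = -60858$ ($f = \left(-1242\right) 49 = -60858$)
$G = 15$ ($G = 6 - 3 \left(-1 - 2\right) = 6 - 3 \left(-3\right) = 6 - -9 = 6 + 9 = 15$)
$G f = 15 \left(-60858\right) = -912870$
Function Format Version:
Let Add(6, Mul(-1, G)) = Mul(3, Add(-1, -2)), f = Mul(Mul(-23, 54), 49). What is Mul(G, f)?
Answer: -912870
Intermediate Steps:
f = -60858 (f = Mul(-1242, 49) = -60858)
G = 15 (G = Add(6, Mul(-1, Mul(3, Add(-1, -2)))) = Add(6, Mul(-1, Mul(3, -3))) = Add(6, Mul(-1, -9)) = Add(6, 9) = 15)
Mul(G, f) = Mul(15, -60858) = -912870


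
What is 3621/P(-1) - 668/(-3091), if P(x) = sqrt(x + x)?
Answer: 668/3091 - 3621*I*sqrt(2)/2 ≈ 0.21611 - 2560.4*I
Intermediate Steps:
P(x) = sqrt(2)*sqrt(x) (P(x) = sqrt(2*x) = sqrt(2)*sqrt(x))
3621/P(-1) - 668/(-3091) = 3621/((sqrt(2)*sqrt(-1))) - 668/(-3091) = 3621/((sqrt(2)*I)) - 668*(-1/3091) = 3621/((I*sqrt(2))) + 668/3091 = 3621*(-I*sqrt(2)/2) + 668/3091 = -3621*I*sqrt(2)/2 + 668/3091 = 668/3091 - 3621*I*sqrt(2)/2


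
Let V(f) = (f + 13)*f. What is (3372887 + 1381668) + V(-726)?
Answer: 5272193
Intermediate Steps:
V(f) = f*(13 + f) (V(f) = (13 + f)*f = f*(13 + f))
(3372887 + 1381668) + V(-726) = (3372887 + 1381668) - 726*(13 - 726) = 4754555 - 726*(-713) = 4754555 + 517638 = 5272193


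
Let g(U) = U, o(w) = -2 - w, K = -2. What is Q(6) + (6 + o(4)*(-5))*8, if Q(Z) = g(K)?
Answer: 286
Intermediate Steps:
Q(Z) = -2
Q(6) + (6 + o(4)*(-5))*8 = -2 + (6 + (-2 - 1*4)*(-5))*8 = -2 + (6 + (-2 - 4)*(-5))*8 = -2 + (6 - 6*(-5))*8 = -2 + (6 + 30)*8 = -2 + 36*8 = -2 + 288 = 286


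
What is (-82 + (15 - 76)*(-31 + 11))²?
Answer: 1295044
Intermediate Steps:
(-82 + (15 - 76)*(-31 + 11))² = (-82 - 61*(-20))² = (-82 + 1220)² = 1138² = 1295044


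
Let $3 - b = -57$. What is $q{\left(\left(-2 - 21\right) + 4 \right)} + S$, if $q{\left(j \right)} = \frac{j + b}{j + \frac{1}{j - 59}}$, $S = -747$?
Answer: $- \frac{1110999}{1483} \approx -749.16$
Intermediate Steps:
$b = 60$ ($b = 3 - -57 = 3 + 57 = 60$)
$q{\left(j \right)} = \frac{60 + j}{j + \frac{1}{-59 + j}}$ ($q{\left(j \right)} = \frac{j + 60}{j + \frac{1}{j - 59}} = \frac{60 + j}{j + \frac{1}{-59 + j}}$)
$q{\left(\left(-2 - 21\right) + 4 \right)} + S = \frac{-3540 + \left(\left(-2 - 21\right) + 4\right) + \left(\left(-2 - 21\right) + 4\right)^{2}}{1 + \left(\left(-2 - 21\right) + 4\right)^{2} - 59 \left(\left(-2 - 21\right) + 4\right)} - 747 = \frac{-3540 + \left(-23 + 4\right) + \left(-23 + 4\right)^{2}}{1 + \left(-23 + 4\right)^{2} - 59 \left(-23 + 4\right)} - 747 = \frac{-3540 - 19 + \left(-19\right)^{2}}{1 + \left(-19\right)^{2} - -1121} - 747 = \frac{-3540 - 19 + 361}{1 + 361 + 1121} - 747 = \frac{1}{1483} \left(-3198\right) - 747 = - \frac{3198}{1483} - 747 = - \frac{1110999}{1483}$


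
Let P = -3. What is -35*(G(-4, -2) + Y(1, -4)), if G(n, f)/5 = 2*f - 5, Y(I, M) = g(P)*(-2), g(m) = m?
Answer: 1365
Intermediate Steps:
Y(I, M) = 6 (Y(I, M) = -3*(-2) = 6)
G(n, f) = -25 + 10*f (G(n, f) = 5*(2*f - 5) = 5*(-5 + 2*f) = -25 + 10*f)
-35*(G(-4, -2) + Y(1, -4)) = -35*((-25 + 10*(-2)) + 6) = -35*((-25 - 20) + 6) = -35*(-45 + 6) = -35*(-39) = 1365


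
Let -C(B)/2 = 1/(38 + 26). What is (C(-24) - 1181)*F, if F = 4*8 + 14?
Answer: -869239/16 ≈ -54327.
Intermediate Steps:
F = 46 (F = 32 + 14 = 46)
C(B) = -1/32 (C(B) = -2/(38 + 26) = -2/64 = -2*1/64 = -1/32)
(C(-24) - 1181)*F = (-1/32 - 1181)*46 = -37793/32*46 = -869239/16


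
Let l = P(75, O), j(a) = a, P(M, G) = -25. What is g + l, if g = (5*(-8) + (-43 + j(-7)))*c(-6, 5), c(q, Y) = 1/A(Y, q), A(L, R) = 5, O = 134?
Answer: -43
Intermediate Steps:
l = -25
c(q, Y) = ⅕ (c(q, Y) = 1/5 = ⅕)
g = -18 (g = (5*(-8) + (-43 - 7))*(⅕) = (-40 - 50)*(⅕) = -90*⅕ = -18)
g + l = -18 - 25 = -43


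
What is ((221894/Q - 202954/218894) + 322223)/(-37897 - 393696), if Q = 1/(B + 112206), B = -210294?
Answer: 2382093865995180/47236559071 ≈ 50429.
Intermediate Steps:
Q = -1/98088 (Q = 1/(-210294 + 112206) = 1/(-98088) = -1/98088 ≈ -1.0195e-5)
((221894/Q - 202954/218894) + 322223)/(-37897 - 393696) = ((221894/(-1/98088) - 202954/218894) + 322223)/(-37897 - 393696) = ((221894*(-98088) - 202954*1/218894) + 322223)/(-431593) = ((-21765138672 - 101477/109447) + 322223)*(-1/431593) = (-2382129132335861/109447 + 322223)*(-1/431593) = -2382093865995180/109447*(-1/431593) = 2382093865995180/47236559071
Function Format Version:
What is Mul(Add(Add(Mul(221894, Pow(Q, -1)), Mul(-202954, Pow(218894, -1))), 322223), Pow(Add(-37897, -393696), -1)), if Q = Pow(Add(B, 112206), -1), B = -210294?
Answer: Rational(2382093865995180, 47236559071) ≈ 50429.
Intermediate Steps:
Q = Rational(-1, 98088) (Q = Pow(Add(-210294, 112206), -1) = Pow(-98088, -1) = Rational(-1, 98088) ≈ -1.0195e-5)
Mul(Add(Add(Mul(221894, Pow(Q, -1)), Mul(-202954, Pow(218894, -1))), 322223), Pow(Add(-37897, -393696), -1)) = Mul(Add(Add(Mul(221894, Pow(Rational(-1, 98088), -1)), Mul(-202954, Pow(218894, -1))), 322223), Pow(Add(-37897, -393696), -1)) = Mul(Add(Add(Mul(221894, -98088), Mul(-202954, Rational(1, 218894))), 322223), Pow(-431593, -1)) = Mul(Add(Add(-21765138672, Rational(-101477, 109447)), 322223), Rational(-1, 431593)) = Mul(Add(Rational(-2382129132335861, 109447), 322223), Rational(-1, 431593)) = Mul(Rational(-2382093865995180, 109447), Rational(-1, 431593)) = Rational(2382093865995180, 47236559071)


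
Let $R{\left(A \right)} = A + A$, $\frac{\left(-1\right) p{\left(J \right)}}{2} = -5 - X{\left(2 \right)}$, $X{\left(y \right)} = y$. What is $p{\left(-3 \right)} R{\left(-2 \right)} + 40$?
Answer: $-16$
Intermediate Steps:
$p{\left(J \right)} = 14$ ($p{\left(J \right)} = - 2 \left(-5 - 2\right) = \left(-2\right) \left(-7\right) = 14$)
$R{\left(A \right)} = 2 A$
$p{\left(-3 \right)} R{\left(-2 \right)} + 40 = 14 \cdot 2 \left(-2\right) + 40 = 14 \left(-4\right) + 40 = -56 + 40 = -16$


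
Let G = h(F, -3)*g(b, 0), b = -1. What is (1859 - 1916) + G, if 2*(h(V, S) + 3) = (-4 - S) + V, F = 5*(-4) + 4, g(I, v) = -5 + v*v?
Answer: ½ ≈ 0.50000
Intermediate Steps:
g(I, v) = -5 + v²
F = -16 (F = -20 + 4 = -16)
h(V, S) = -5 + V/2 - S/2 (h(V, S) = -3 + ((-4 - S) + V)/2 = -3 + (-4 + V - S)/2 = -3 + (-2 + V/2 - S/2) = -5 + V/2 - S/2)
G = 115/2 (G = (-5 + (½)*(-16) - ½*(-3))*(-5 + 0²) = (-5 - 8 + 3/2)*(-5 + 0) = -23/2*(-5) = 115/2 ≈ 57.500)
(1859 - 1916) + G = (1859 - 1916) + 115/2 = -57 + 115/2 = ½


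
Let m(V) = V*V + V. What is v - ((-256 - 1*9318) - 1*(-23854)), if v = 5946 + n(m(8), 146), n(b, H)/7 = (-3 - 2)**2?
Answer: -8159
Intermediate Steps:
m(V) = V + V**2 (m(V) = V**2 + V = V + V**2)
n(b, H) = 175 (n(b, H) = 7*(-3 - 2)**2 = 7*(-5)**2 = 7*25 = 175)
v = 6121 (v = 5946 + 175 = 6121)
v - ((-256 - 1*9318) - 1*(-23854)) = 6121 - ((-256 - 1*9318) - 1*(-23854)) = 6121 - ((-256 - 9318) + 23854) = 6121 - (-9574 + 23854) = 6121 - 1*14280 = 6121 - 14280 = -8159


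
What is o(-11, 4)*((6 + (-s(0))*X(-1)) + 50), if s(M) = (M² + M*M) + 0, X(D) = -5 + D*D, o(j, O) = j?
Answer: -616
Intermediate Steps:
X(D) = -5 + D²
s(M) = 2*M² (s(M) = (M² + M²) + 0 = 2*M² + 0 = 2*M²)
o(-11, 4)*((6 + (-s(0))*X(-1)) + 50) = -11*((6 + (-2*0²)*(-5 + (-1)²)) + 50) = -11*((6 + (-2*0)*(-5 + 1)) + 50) = -11*((6 - 1*0*(-4)) + 50) = -11*((6 + 0*(-4)) + 50) = -11*((6 + 0) + 50) = -11*(6 + 50) = -11*56 = -616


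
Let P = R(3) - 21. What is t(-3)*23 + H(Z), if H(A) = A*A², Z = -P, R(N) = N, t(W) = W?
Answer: 5763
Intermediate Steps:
P = -18 (P = 3 - 21 = -18)
Z = 18 (Z = -1*(-18) = 18)
H(A) = A³
t(-3)*23 + H(Z) = -3*23 + 18³ = -69 + 5832 = 5763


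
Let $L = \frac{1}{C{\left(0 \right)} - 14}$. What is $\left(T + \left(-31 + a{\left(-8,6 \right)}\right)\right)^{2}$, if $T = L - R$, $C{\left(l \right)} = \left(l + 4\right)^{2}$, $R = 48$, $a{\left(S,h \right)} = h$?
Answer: $\frac{21025}{4} \approx 5256.3$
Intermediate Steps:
$C{\left(l \right)} = \left(4 + l\right)^{2}$
$L = \frac{1}{2}$ ($L = \frac{1}{\left(4 + 0\right)^{2} - 14} = \frac{1}{4^{2} - 14} = \frac{1}{16 - 14} = \frac{1}{2} \approx 0.5$)
$T = - \frac{95}{2}$ ($T = \frac{1}{2} - 48 = - \frac{95}{2} \approx -47.5$)
$\left(T + \left(-31 + a{\left(-8,6 \right)}\right)\right)^{2} = \left(- \frac{95}{2} + \left(-31 + 6\right)\right)^{2} = \left(- \frac{95}{2} - 25\right)^{2} = \left(- \frac{145}{2}\right)^{2} = \frac{21025}{4}$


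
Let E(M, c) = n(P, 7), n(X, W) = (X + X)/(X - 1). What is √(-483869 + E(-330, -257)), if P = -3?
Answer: I*√1935470/2 ≈ 695.61*I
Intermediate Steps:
n(X, W) = 2*X/(-1 + X) (n(X, W) = (2*X)/(-1 + X) = 2*X/(-1 + X))
E(M, c) = 3/2 (E(M, c) = 2*(-3)/(-1 - 3) = 2*(-3)/(-4) = 2*(-3)*(-¼) = 3/2)
√(-483869 + E(-330, -257)) = √(-483869 + 3/2) = √(-967735/2) = I*√1935470/2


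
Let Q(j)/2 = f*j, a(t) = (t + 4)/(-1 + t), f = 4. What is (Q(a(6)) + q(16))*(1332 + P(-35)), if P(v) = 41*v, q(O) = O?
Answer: -3296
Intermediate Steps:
a(t) = (4 + t)/(-1 + t)
Q(j) = 8*j (Q(j) = 2*(4*j) = 8*j)
(Q(a(6)) + q(16))*(1332 + P(-35)) = (8*((4 + 6)/(-1 + 6)) + 16)*(1332 + 41*(-35)) = (8*(10/5) + 16)*(1332 - 1435) = (8*((⅕)*10) + 16)*(-103) = (8*2 + 16)*(-103) = (16 + 16)*(-103) = 32*(-103) = -3296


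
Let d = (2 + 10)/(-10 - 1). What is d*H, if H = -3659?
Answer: 43908/11 ≈ 3991.6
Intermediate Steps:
d = -12/11 (d = 12/(-11) = 12*(-1/11) = -12/11 ≈ -1.0909)
d*H = -12/11*(-3659) = 43908/11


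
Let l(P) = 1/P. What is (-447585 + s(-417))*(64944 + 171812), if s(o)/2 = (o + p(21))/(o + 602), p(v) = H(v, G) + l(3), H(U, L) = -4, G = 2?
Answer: -58813078586444/555 ≈ -1.0597e+11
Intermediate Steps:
p(v) = -11/3 (p(v) = -4 + 1/3 = -4 + ⅓ = -11/3)
s(o) = 2*(-11/3 + o)/(602 + o) (s(o) = 2*((o - 11/3)/(o + 602)) = 2*((-11/3 + o)/(602 + o)) = 2*(-11/3 + o)/(602 + o))
(-447585 + s(-417))*(64944 + 171812) = (-447585 + 2*(-11 + 3*(-417))/(3*(602 - 417)))*(64944 + 171812) = (-447585 + (⅔)*(-11 - 1251)/185)*236756 = (-447585 + (⅔)*(1/185)*(-1262))*236756 = (-447585 - 2524/555)*236756 = -248412199/555*236756 = -58813078586444/555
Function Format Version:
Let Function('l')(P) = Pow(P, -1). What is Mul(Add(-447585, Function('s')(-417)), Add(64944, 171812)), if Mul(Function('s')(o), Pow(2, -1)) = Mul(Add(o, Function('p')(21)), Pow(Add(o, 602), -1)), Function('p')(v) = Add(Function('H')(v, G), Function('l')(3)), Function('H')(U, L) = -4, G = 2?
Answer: Rational(-58813078586444, 555) ≈ -1.0597e+11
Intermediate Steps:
Function('p')(v) = Rational(-11, 3) (Function('p')(v) = Add(-4, Pow(3, -1)) = Add(-4, Rational(1, 3)) = Rational(-11, 3))
Function('s')(o) = Mul(2, Pow(Add(602, o), -1), Add(Rational(-11, 3), o)) (Function('s')(o) = Mul(2, Mul(Add(o, Rational(-11, 3)), Pow(Add(o, 602), -1))) = Mul(2, Mul(Add(Rational(-11, 3), o), Pow(Add(602, o), -1))) = Mul(2, Mul(Pow(Add(602, o), -1), Add(Rational(-11, 3), o))) = Mul(2, Pow(Add(602, o), -1), Add(Rational(-11, 3), o)))
Mul(Add(-447585, Function('s')(-417)), Add(64944, 171812)) = Mul(Add(-447585, Mul(Rational(2, 3), Pow(Add(602, -417), -1), Add(-11, Mul(3, -417)))), Add(64944, 171812)) = Mul(Add(-447585, Mul(Rational(2, 3), Pow(185, -1), Add(-11, -1251))), 236756) = Mul(Add(-447585, Mul(Rational(2, 3), Rational(1, 185), -1262)), 236756) = Mul(Add(-447585, Rational(-2524, 555)), 236756) = Mul(Rational(-248412199, 555), 236756) = Rational(-58813078586444, 555)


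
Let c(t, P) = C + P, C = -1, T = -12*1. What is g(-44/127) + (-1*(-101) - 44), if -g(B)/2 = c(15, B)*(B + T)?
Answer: 383097/16129 ≈ 23.752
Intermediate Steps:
T = -12
c(t, P) = -1 + P
g(B) = -2*(-1 + B)*(-12 + B) (g(B) = -2*(-1 + B)*(B - 12) = -2*(-1 + B)*(-12 + B))
g(-44/127) + (-1*(-101) - 44) = -2*(-1 - 44/127)*(-12 - 44/127) + (-1*(-101) - 44) = -2*(-1 - 44*1/127)*(-12 - 44*1/127) + (101 - 44) = -2*(-1 - 44/127)*(-12 - 44/127) + 57 = -2*(-171/127)*(-1568/127) + 57 = -536256/16129 + 57 = 383097/16129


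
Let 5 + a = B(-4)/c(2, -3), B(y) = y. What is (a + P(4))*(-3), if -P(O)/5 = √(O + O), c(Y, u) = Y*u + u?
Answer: 41/3 + 30*√2 ≈ 56.093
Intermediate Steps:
c(Y, u) = u + Y*u
a = -41/9 (a = -5 - 4*(-1/(3*(1 + 2))) = -5 - 4/((-3*3)) = -5 - 4/(-9) = -5 - 4*(-⅑) = -5 + 4/9 = -41/9 ≈ -4.5556)
P(O) = -5*√2*√O (P(O) = -5*√(O + O) = -5*√2*√O)
(a + P(4))*(-3) = (-41/9 - 5*√2*√4)*(-3) = (-41/9 - 5*√2*2)*(-3) = (-41/9 - 10*√2)*(-3) = 41/3 + 30*√2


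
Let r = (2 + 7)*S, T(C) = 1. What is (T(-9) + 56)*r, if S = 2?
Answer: 1026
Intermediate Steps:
r = 18 (r = (2 + 7)*2 = 9*2 = 18)
(T(-9) + 56)*r = (1 + 56)*18 = 57*18 = 1026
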